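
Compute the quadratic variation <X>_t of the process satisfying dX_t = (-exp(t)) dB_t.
<X>_t = exp(2*t)/2 - 1/2

For an Itô process dX_t = a(t) dt + b(t) dB_t, the quadratic variation is <X>_t = int_0^t b(s)^2 ds (the drift term does not contribute). Here b(s) = -exp(s), so
  b(s)^2 = exp(2*s).
Integrating from 0 to t:
  <X>_t = int_0^t (exp(2*s)) ds = exp(2*t)/2 - 1/2.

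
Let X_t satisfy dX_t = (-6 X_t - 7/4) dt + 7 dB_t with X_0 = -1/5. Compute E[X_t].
E[X_t] = -7/24 + 11*exp(-6*t)/120

Taking expectations and using E[dB_t] = 0, the mean m(t) = E[X_t] satisfies the ODE m'(t) = a m(t) + b with m(0) = x_0. With a = -6, b = -7/4, x_0 = -1/5, the solution is
  m(t) = x_0 * exp(a t) + (b/a) * (exp(a t) - 1)
       = (-1/5) * exp((-6) t) + ((-7/4)/(-6)) * (exp((-6) t) - 1)
       = -7/24 + 11*exp(-6*t)/120.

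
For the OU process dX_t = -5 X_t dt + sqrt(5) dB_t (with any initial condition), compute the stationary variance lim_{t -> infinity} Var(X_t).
lim Var(X_t) = 1/2

The OU SDE dX = -theta X dt + sigma dB admits the integrating factor exp(theta t): d(exp(theta t) X_t) = sigma exp(theta t) dB_t. Integrating from 0 to t gives X_t = x_0 * exp(-theta t) + sigma * int_0^t exp(-theta (t-s)) dB_s for any initial x_0. The Itô integral has variance (by the Itô isometry) sigma^2 * int_0^t exp(-2 theta (t - s)) ds = sigma^2 * (1 - exp(-2 theta t)) / (2 theta), independent of x_0.
With theta = 5, sigma = sqrt(5):
  Var(X_t) = (sqrt(5))^2 * (1 - exp(-2*5 t)) / (2 * 5) = 1/2 - exp(-10*t)/2.
As t -> infinity, exp(-2*5 t) -> 0, so the stationary variance is sigma^2 / (2 theta) = 1/2.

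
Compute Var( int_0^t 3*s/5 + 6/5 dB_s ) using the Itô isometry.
Var = 3*t*(t^2 + 6*t + 12)/25

The Itô integral of a deterministic integrand f(s) has mean 0 because each increment f(s) * (B_{s+ds} - B_s) has mean 0. By the Itô isometry:
  Var( int_0^t f(s) dB_s ) = E[ (int_0^t f(s) dB_s)^2 ] = int_0^t f(s)^2 ds.
Here f(s) = 3*s/5 + 6/5, so f(s)^2 = 9*(s + 2)^2/25. Integrate:
  int_0^t (9*(s + 2)^2/25) ds = 3*t*(t^2 + 6*t + 12)/25.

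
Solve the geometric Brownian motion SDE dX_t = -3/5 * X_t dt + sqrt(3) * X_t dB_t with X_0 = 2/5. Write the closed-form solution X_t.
X_t = 2/5 * exp((-21/10) * t + (sqrt(3)) * B_t)

For GBM dX = mu X dt + sigma X dB with X_0 = x_0, apply Itô to Y = log X: dY = (mu - sigma^2/2) dt + sigma dB, so Y_t = log(x_0) + (mu - sigma^2/2) t + sigma B_t and hence X_t = x_0 * exp((mu - sigma^2/2) t + sigma B_t).
With mu = -3/5, sigma = sqrt(3), x_0 = 2/5, this gives:
  X_t = 2/5 * exp((-21/10) * t + (sqrt(3)) * B_t).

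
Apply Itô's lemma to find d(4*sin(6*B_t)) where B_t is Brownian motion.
d(4*sin(6*B_t)) = (-72*sin(6*B_t)) dt + (24*cos(6*B_t)) dB_t

Itô's formula for f(B_t) gives d f(B_t) = f'(B_t) dB_t + (1/2) f''(B_t) dt. Compute derivatives of f(x) = 4*sin(6*x):
  f'(x)  = 24*cos(6*x)
  f''(x) = -144*sin(6*x)
Substitute x = B_t and multiply the f'' term by 1/2:
  drift     = (1/2) * (-144*sin(6*x)) evaluated at B_t = -72*sin(6*B_t)
  diffusion = (24*cos(6*x)) evaluated at B_t = 24*cos(6*B_t)
Therefore d(4*sin(6*B_t)) = (-72*sin(6*B_t)) dt + (24*cos(6*B_t)) dB_t.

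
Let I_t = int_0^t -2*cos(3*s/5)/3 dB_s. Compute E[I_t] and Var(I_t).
E[I_t] = 0; Var(I_t) = 2*t/9 + 5*sin(6*t/5)/27

The Itô integral of a deterministic integrand f(s) has mean 0 because each increment f(s) * (B_{s+ds} - B_s) has mean 0. By the Itô isometry:
  Var( int_0^t f(s) dB_s ) = E[ (int_0^t f(s) dB_s)^2 ] = int_0^t f(s)^2 ds.
Here f(s) = -2*cos(3*s/5)/3, so f(s)^2 = 4*cos(3*s/5)^2/9. Integrate:
  int_0^t (4*cos(3*s/5)^2/9) ds = 2*t/9 + 5*sin(6*t/5)/27.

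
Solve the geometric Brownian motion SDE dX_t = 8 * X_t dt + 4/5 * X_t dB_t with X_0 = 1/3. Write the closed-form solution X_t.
X_t = 1/3 * exp((192/25) * t + (4/5) * B_t)

For GBM dX = mu X dt + sigma X dB with X_0 = x_0, apply Itô to Y = log X: dY = (mu - sigma^2/2) dt + sigma dB, so Y_t = log(x_0) + (mu - sigma^2/2) t + sigma B_t and hence X_t = x_0 * exp((mu - sigma^2/2) t + sigma B_t).
With mu = 8, sigma = 4/5, x_0 = 1/3, this gives:
  X_t = 1/3 * exp((192/25) * t + (4/5) * B_t).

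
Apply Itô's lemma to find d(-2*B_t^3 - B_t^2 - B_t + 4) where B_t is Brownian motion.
d(-2*B_t^3 - B_t^2 - B_t + 4) = (-6*B_t - 1) dt + (-6*B_t^2 - 2*B_t - 1) dB_t

Itô's formula for f(B_t) gives d f(B_t) = f'(B_t) dB_t + (1/2) f''(B_t) dt. Compute derivatives of f(x) = -2*x^3 - x^2 - x + 4:
  f'(x)  = -6*x^2 - 2*x - 1
  f''(x) = -12*x - 2
Substitute x = B_t and multiply the f'' term by 1/2:
  drift     = (1/2) * (-12*x - 2) evaluated at B_t = -6*B_t - 1
  diffusion = (-6*x^2 - 2*x - 1) evaluated at B_t = -6*B_t^2 - 2*B_t - 1
Therefore d(-2*B_t^3 - B_t^2 - B_t + 4) = (-6*B_t - 1) dt + (-6*B_t^2 - 2*B_t - 1) dB_t.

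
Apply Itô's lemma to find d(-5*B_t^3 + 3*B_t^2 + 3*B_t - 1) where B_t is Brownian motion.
d(-5*B_t^3 + 3*B_t^2 + 3*B_t - 1) = (3 - 15*B_t) dt + (-15*B_t^2 + 6*B_t + 3) dB_t

Itô's formula for f(B_t) gives d f(B_t) = f'(B_t) dB_t + (1/2) f''(B_t) dt. Compute derivatives of f(x) = -5*x^3 + 3*x^2 + 3*x - 1:
  f'(x)  = -15*x^2 + 6*x + 3
  f''(x) = 6 - 30*x
Substitute x = B_t and multiply the f'' term by 1/2:
  drift     = (1/2) * (6 - 30*x) evaluated at B_t = 3 - 15*B_t
  diffusion = (-15*x^2 + 6*x + 3) evaluated at B_t = -15*B_t^2 + 6*B_t + 3
Therefore d(-5*B_t^3 + 3*B_t^2 + 3*B_t - 1) = (3 - 15*B_t) dt + (-15*B_t^2 + 6*B_t + 3) dB_t.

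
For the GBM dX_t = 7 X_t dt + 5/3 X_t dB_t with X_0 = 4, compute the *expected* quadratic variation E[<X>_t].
E[<X>_t] = 400*exp(151*t/9)/151 - 400/151

<X>_t = int_0^t ((5/3) * X_s)^2 ds. Taking expectation inside the integral: E[<X>_t] = (5/3)^2 * int_0^t E[X_s^2] ds. For GBM, E[X_s^2] = x_0^2 * exp((2 mu + sigma^2) s). Integrating:
  E[<X>_t] = (5/3)^2 * 4^2 * (exp((2*7 + (5/3)^2) t) - 1) / (2*7 + (5/3)^2)
           = (5/3)^2 * 4^2 * (exp((151/9) t) - 1) / (151/9) = 400*exp(151*t/9)/151 - 400/151.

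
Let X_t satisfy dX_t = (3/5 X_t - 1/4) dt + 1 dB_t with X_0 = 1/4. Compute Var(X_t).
Var(X_t) = 5*exp(6*t/5)/6 - 5/6

The variance V(t) = Var(X_t) satisfies V'(t) = 2 a V(t) + c^2 with V(0) = 0 (drift coefficient is linear in X, diffusion is constant). With a = 3/5, c = 1, the solution is
  V(t) = (c^2 / (2 a)) * (exp(2 a t) - 1)
       = (1^2 / (2*(3/5))) * (exp((6/5) t) - 1)
       = 5*exp(6*t/5)/6 - 5/6.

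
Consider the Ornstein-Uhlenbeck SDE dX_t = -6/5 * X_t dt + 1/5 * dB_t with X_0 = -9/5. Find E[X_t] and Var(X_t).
E[X_t] = -9*exp(-6*t/5)/5; Var(X_t) = 1/60 - exp(-12*t/5)/60

The OU SDE dX = -theta X dt + sigma dB admits the integrating factor exp(theta t): d(exp(theta t) X_t) = sigma exp(theta t) dB_t. Integrating from 0 to t:
  X_t = x_0 * exp(-theta t) + sigma * int_0^t exp(-theta (t-s)) dB_s.
The Itô integral has mean 0 and (by the Itô isometry) variance sigma^2 * int_0^t exp(-2 theta (t - s)) ds = sigma^2 * (1 - exp(-2 theta t)) / (2 theta).
With theta = 6/5, sigma = 1/5, x_0 = -9/5:
  E[X_t] = -9/5 * exp(-6/5 t) = -9*exp(-6*t/5)/5
  Var(X_t) = (1/5)^2 * (1 - exp(-2*6/5 t)) / (2 * 6/5) = 1/60 - exp(-12*t/5)/60.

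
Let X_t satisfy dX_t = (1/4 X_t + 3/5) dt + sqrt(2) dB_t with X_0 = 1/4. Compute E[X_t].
E[X_t] = 53*exp(t/4)/20 - 12/5

Taking expectations and using E[dB_t] = 0, the mean m(t) = E[X_t] satisfies the ODE m'(t) = a m(t) + b with m(0) = x_0. With a = 1/4, b = 3/5, x_0 = 1/4, the solution is
  m(t) = x_0 * exp(a t) + (b/a) * (exp(a t) - 1)
       = (1/4) * exp((1/4) t) + ((3/5)/(1/4)) * (exp((1/4) t) - 1)
       = 53*exp(t/4)/20 - 12/5.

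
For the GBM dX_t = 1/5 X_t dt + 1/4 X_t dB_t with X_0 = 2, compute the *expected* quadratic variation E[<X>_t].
E[<X>_t] = 20*exp(37*t/80)/37 - 20/37

<X>_t = int_0^t ((1/4) * X_s)^2 ds. Taking expectation inside the integral: E[<X>_t] = (1/4)^2 * int_0^t E[X_s^2] ds. For GBM, E[X_s^2] = x_0^2 * exp((2 mu + sigma^2) s). Integrating:
  E[<X>_t] = (1/4)^2 * 2^2 * (exp((2*(1/5) + (1/4)^2) t) - 1) / (2*(1/5) + (1/4)^2)
           = (1/4)^2 * 2^2 * (exp((37/80) t) - 1) / (37/80) = 20*exp(37*t/80)/37 - 20/37.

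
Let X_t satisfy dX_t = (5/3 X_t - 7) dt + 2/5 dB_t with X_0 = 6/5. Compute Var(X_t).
Var(X_t) = 6*exp(10*t/3)/125 - 6/125

The variance V(t) = Var(X_t) satisfies V'(t) = 2 a V(t) + c^2 with V(0) = 0 (drift coefficient is linear in X, diffusion is constant). With a = 5/3, c = 2/5, the solution is
  V(t) = (c^2 / (2 a)) * (exp(2 a t) - 1)
       = ((2/5)^2 / (2*(5/3))) * (exp((10/3) t) - 1)
       = 6*exp(10*t/3)/125 - 6/125.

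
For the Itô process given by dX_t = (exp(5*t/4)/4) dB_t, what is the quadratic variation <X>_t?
<X>_t = exp(5*t/2)/40 - 1/40

For an Itô process dX_t = a(t) dt + b(t) dB_t, the quadratic variation is <X>_t = int_0^t b(s)^2 ds (the drift term does not contribute). Here b(s) = exp(5*s/4)/4, so
  b(s)^2 = exp(5*s/2)/16.
Integrating from 0 to t:
  <X>_t = int_0^t (exp(5*s/2)/16) ds = exp(5*t/2)/40 - 1/40.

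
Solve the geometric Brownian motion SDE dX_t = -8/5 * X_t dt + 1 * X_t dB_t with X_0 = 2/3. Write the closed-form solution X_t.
X_t = 2/3 * exp((-21/10) * t + (1) * B_t)

For GBM dX = mu X dt + sigma X dB with X_0 = x_0, apply Itô to Y = log X: dY = (mu - sigma^2/2) dt + sigma dB, so Y_t = log(x_0) + (mu - sigma^2/2) t + sigma B_t and hence X_t = x_0 * exp((mu - sigma^2/2) t + sigma B_t).
With mu = -8/5, sigma = 1, x_0 = 2/3, this gives:
  X_t = 2/3 * exp((-21/10) * t + (1) * B_t).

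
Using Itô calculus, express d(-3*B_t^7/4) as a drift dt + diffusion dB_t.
d(-3*B_t^7/4) = (-63*B_t^5/4) dt + (-21*B_t^6/4) dB_t

Itô's formula for f(B_t) gives d f(B_t) = f'(B_t) dB_t + (1/2) f''(B_t) dt. Compute derivatives of f(x) = -3*x^7/4:
  f'(x)  = -21*x^6/4
  f''(x) = -63*x^5/2
Substitute x = B_t and multiply the f'' term by 1/2:
  drift     = (1/2) * (-63*x^5/2) evaluated at B_t = -63*B_t^5/4
  diffusion = (-21*x^6/4) evaluated at B_t = -21*B_t^6/4
Therefore d(-3*B_t^7/4) = (-63*B_t^5/4) dt + (-21*B_t^6/4) dB_t.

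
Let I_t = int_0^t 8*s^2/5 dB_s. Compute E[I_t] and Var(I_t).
E[I_t] = 0; Var(I_t) = 64*t^5/125

The Itô integral of a deterministic integrand f(s) has mean 0 because each increment f(s) * (B_{s+ds} - B_s) has mean 0. By the Itô isometry:
  Var( int_0^t f(s) dB_s ) = E[ (int_0^t f(s) dB_s)^2 ] = int_0^t f(s)^2 ds.
Here f(s) = 8*s^2/5, so f(s)^2 = 64*s^4/25. Integrate:
  int_0^t (64*s^4/25) ds = 64*t^5/125.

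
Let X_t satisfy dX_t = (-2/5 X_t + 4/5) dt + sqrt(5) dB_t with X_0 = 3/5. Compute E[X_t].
E[X_t] = 2 - 7*exp(-2*t/5)/5

Taking expectations and using E[dB_t] = 0, the mean m(t) = E[X_t] satisfies the ODE m'(t) = a m(t) + b with m(0) = x_0. With a = -2/5, b = 4/5, x_0 = 3/5, the solution is
  m(t) = x_0 * exp(a t) + (b/a) * (exp(a t) - 1)
       = (3/5) * exp((-2/5) t) + ((4/5)/(-2/5)) * (exp((-2/5) t) - 1)
       = 2 - 7*exp(-2*t/5)/5.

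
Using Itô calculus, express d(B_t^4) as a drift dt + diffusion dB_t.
d(B_t^4) = (6*B_t^2) dt + (4*B_t^3) dB_t

Itô's formula for f(B_t) gives d f(B_t) = f'(B_t) dB_t + (1/2) f''(B_t) dt. Compute derivatives of f(x) = x^4:
  f'(x)  = 4*x^3
  f''(x) = 12*x^2
Substitute x = B_t and multiply the f'' term by 1/2:
  drift     = (1/2) * (12*x^2) evaluated at B_t = 6*B_t^2
  diffusion = (4*x^3) evaluated at B_t = 4*B_t^3
Therefore d(B_t^4) = (6*B_t^2) dt + (4*B_t^3) dB_t.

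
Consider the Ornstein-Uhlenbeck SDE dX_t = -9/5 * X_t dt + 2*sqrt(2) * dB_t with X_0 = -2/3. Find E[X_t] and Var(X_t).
E[X_t] = -2*exp(-9*t/5)/3; Var(X_t) = 20/9 - 20*exp(-18*t/5)/9

The OU SDE dX = -theta X dt + sigma dB admits the integrating factor exp(theta t): d(exp(theta t) X_t) = sigma exp(theta t) dB_t. Integrating from 0 to t:
  X_t = x_0 * exp(-theta t) + sigma * int_0^t exp(-theta (t-s)) dB_s.
The Itô integral has mean 0 and (by the Itô isometry) variance sigma^2 * int_0^t exp(-2 theta (t - s)) ds = sigma^2 * (1 - exp(-2 theta t)) / (2 theta).
With theta = 9/5, sigma = 2*sqrt(2), x_0 = -2/3:
  E[X_t] = -2/3 * exp(-9/5 t) = -2*exp(-9*t/5)/3
  Var(X_t) = (2*sqrt(2))^2 * (1 - exp(-2*9/5 t)) / (2 * 9/5) = 20/9 - 20*exp(-18*t/5)/9.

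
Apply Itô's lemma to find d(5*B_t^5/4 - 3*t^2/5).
d(5*B_t^5/4 - 3*t^2/5) = (25*B_t^3/2 - 6*t/5) dt + (25*B_t^4/4) dB_t

Itô's formula for f(t, x): d f(t, B_t) = (f_t + (1/2) f_xx) dt + f_x dB_t. Compute partials of f(t, x) = -3*t^2/5 + 5*x^5/4:
  f_t(t,x)  = -6*t/5
  f_x(t,x)  = 25*x^4/4
  f_xx(t,x) = 25*x^3
Assemble drift = f_t + (1/2) f_xx = -6*t/5 + 25*x^3/2 and diffusion = f_x = 25*x^4/4. Substituting x = B_t:
  d(5*B_t^5/4 - 3*t^2/5) = (25*B_t^3/2 - 6*t/5) dt + (25*B_t^4/4) dB_t.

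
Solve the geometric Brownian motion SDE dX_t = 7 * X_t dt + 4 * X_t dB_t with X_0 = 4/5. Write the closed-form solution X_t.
X_t = 4/5 * exp((-1) * t + (4) * B_t)

For GBM dX = mu X dt + sigma X dB with X_0 = x_0, apply Itô to Y = log X: dY = (mu - sigma^2/2) dt + sigma dB, so Y_t = log(x_0) + (mu - sigma^2/2) t + sigma B_t and hence X_t = x_0 * exp((mu - sigma^2/2) t + sigma B_t).
With mu = 7, sigma = 4, x_0 = 4/5, this gives:
  X_t = 4/5 * exp((-1) * t + (4) * B_t).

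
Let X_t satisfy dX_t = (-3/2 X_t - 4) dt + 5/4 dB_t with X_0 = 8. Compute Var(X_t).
Var(X_t) = 25/48 - 25*exp(-3*t)/48

The variance V(t) = Var(X_t) satisfies V'(t) = 2 a V(t) + c^2 with V(0) = 0 (drift coefficient is linear in X, diffusion is constant). With a = -3/2, c = 5/4, the solution is
  V(t) = (c^2 / (2 a)) * (exp(2 a t) - 1)
       = ((5/4)^2 / (2*(-3/2))) * (exp((-3) t) - 1)
       = 25/48 - 25*exp(-3*t)/48.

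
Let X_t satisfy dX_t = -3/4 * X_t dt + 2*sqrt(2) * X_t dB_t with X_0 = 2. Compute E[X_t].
E[X_t] = 2*exp(-3*t/4)

For GBM dX = mu X dt + sigma X dB with X_0 = x_0, apply Itô to Y = log X: dY = (mu - sigma^2/2) dt + sigma dB, so Y_t = log(x_0) + (mu - sigma^2/2) t + sigma B_t and hence X_t = x_0 * exp((mu - sigma^2/2) t + sigma B_t).
With mu = -3/4, sigma = 2*sqrt(2), x_0 = 2, this gives:
  X_t = 2 * exp((-19/4) * t + (2*sqrt(2)) * B_t).
Since sigma*B_t ~ Normal(0, sigma^2 t), E[exp(sigma*B_t)] = exp(sigma^2 t / 2); so E[X_t] = x_0 * exp((mu - sigma^2/2) t) * exp(sigma^2 t / 2) = x_0 * exp(mu t) = 2*exp(-3*t/4).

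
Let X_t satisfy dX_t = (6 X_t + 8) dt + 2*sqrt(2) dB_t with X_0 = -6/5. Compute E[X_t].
E[X_t] = 2*exp(6*t)/15 - 4/3

Taking expectations and using E[dB_t] = 0, the mean m(t) = E[X_t] satisfies the ODE m'(t) = a m(t) + b with m(0) = x_0. With a = 6, b = 8, x_0 = -6/5, the solution is
  m(t) = x_0 * exp(a t) + (b/a) * (exp(a t) - 1)
       = (-6/5) * exp(6 t) + (8/6) * (exp(6 t) - 1)
       = 2*exp(6*t)/15 - 4/3.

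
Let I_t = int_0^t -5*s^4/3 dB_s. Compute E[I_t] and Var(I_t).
E[I_t] = 0; Var(I_t) = 25*t^9/81

The Itô integral of a deterministic integrand f(s) has mean 0 because each increment f(s) * (B_{s+ds} - B_s) has mean 0. By the Itô isometry:
  Var( int_0^t f(s) dB_s ) = E[ (int_0^t f(s) dB_s)^2 ] = int_0^t f(s)^2 ds.
Here f(s) = -5*s^4/3, so f(s)^2 = 25*s^8/9. Integrate:
  int_0^t (25*s^8/9) ds = 25*t^9/81.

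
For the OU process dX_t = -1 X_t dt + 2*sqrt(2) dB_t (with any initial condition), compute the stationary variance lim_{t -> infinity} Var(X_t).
lim Var(X_t) = 4

The OU SDE dX = -theta X dt + sigma dB admits the integrating factor exp(theta t): d(exp(theta t) X_t) = sigma exp(theta t) dB_t. Integrating from 0 to t gives X_t = x_0 * exp(-theta t) + sigma * int_0^t exp(-theta (t-s)) dB_s for any initial x_0. The Itô integral has variance (by the Itô isometry) sigma^2 * int_0^t exp(-2 theta (t - s)) ds = sigma^2 * (1 - exp(-2 theta t)) / (2 theta), independent of x_0.
With theta = 1, sigma = 2*sqrt(2):
  Var(X_t) = (2*sqrt(2))^2 * (1 - exp(-2*1 t)) / (2 * 1) = 4 - 4*exp(-2*t).
As t -> infinity, exp(-2*1 t) -> 0, so the stationary variance is sigma^2 / (2 theta) = 4.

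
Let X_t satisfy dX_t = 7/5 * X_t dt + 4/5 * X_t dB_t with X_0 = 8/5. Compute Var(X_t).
Var(X_t) = 64*(exp(16*t/25) - 1)*exp(14*t/5)/25

For GBM dX = mu X dt + sigma X dB with X_0 = x_0, apply Itô to Y = log X: dY = (mu - sigma^2/2) dt + sigma dB, so Y_t = log(x_0) + (mu - sigma^2/2) t + sigma B_t and hence X_t = x_0 * exp((mu - sigma^2/2) t + sigma B_t).
With mu = 7/5, sigma = 4/5, x_0 = 8/5, this gives:
  X_t = 8/5 * exp((27/25) * t + (4/5) * B_t).
Since sigma*B_t ~ Normal(0, sigma^2 t), E[exp(sigma*B_t)] = exp(sigma^2 t / 2); so E[X_t] = x_0 * exp((mu - sigma^2/2) t) * exp(sigma^2 t / 2) = x_0 * exp(mu t) = 8*exp(7*t/5)/5.
Var(X_t) = E[X_t^2] - (E[X_t])^2 = x_0^2 * exp(2 mu t) * (exp(sigma^2 t) - 1) = 64*(exp(16*t/25) - 1)*exp(14*t/5)/25.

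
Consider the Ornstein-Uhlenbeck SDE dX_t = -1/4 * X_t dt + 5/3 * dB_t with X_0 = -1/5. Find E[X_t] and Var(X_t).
E[X_t] = -exp(-t/4)/5; Var(X_t) = 50/9 - 50*exp(-t/2)/9

The OU SDE dX = -theta X dt + sigma dB admits the integrating factor exp(theta t): d(exp(theta t) X_t) = sigma exp(theta t) dB_t. Integrating from 0 to t:
  X_t = x_0 * exp(-theta t) + sigma * int_0^t exp(-theta (t-s)) dB_s.
The Itô integral has mean 0 and (by the Itô isometry) variance sigma^2 * int_0^t exp(-2 theta (t - s)) ds = sigma^2 * (1 - exp(-2 theta t)) / (2 theta).
With theta = 1/4, sigma = 5/3, x_0 = -1/5:
  E[X_t] = -1/5 * exp(-1/4 t) = -exp(-t/4)/5
  Var(X_t) = (5/3)^2 * (1 - exp(-2*1/4 t)) / (2 * 1/4) = 50/9 - 50*exp(-t/2)/9.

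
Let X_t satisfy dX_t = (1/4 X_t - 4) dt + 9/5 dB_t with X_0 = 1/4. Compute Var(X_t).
Var(X_t) = 162*exp(t/2)/25 - 162/25

The variance V(t) = Var(X_t) satisfies V'(t) = 2 a V(t) + c^2 with V(0) = 0 (drift coefficient is linear in X, diffusion is constant). With a = 1/4, c = 9/5, the solution is
  V(t) = (c^2 / (2 a)) * (exp(2 a t) - 1)
       = ((9/5)^2 / (2*(1/4))) * (exp((1/2) t) - 1)
       = 162*exp(t/2)/25 - 162/25.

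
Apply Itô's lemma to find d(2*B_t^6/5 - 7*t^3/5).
d(2*B_t^6/5 - 7*t^3/5) = (6*B_t^4 - 21*t^2/5) dt + (12*B_t^5/5) dB_t

Itô's formula for f(t, x): d f(t, B_t) = (f_t + (1/2) f_xx) dt + f_x dB_t. Compute partials of f(t, x) = -7*t^3/5 + 2*x^6/5:
  f_t(t,x)  = -21*t^2/5
  f_x(t,x)  = 12*x^5/5
  f_xx(t,x) = 12*x^4
Assemble drift = f_t + (1/2) f_xx = -21*t^2/5 + 6*x^4 and diffusion = f_x = 12*x^5/5. Substituting x = B_t:
  d(2*B_t^6/5 - 7*t^3/5) = (6*B_t^4 - 21*t^2/5) dt + (12*B_t^5/5) dB_t.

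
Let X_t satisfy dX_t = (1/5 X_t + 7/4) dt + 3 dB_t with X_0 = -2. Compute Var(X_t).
Var(X_t) = 45*exp(2*t/5)/2 - 45/2

The variance V(t) = Var(X_t) satisfies V'(t) = 2 a V(t) + c^2 with V(0) = 0 (drift coefficient is linear in X, diffusion is constant). With a = 1/5, c = 3, the solution is
  V(t) = (c^2 / (2 a)) * (exp(2 a t) - 1)
       = (3^2 / (2*(1/5))) * (exp((2/5) t) - 1)
       = 45*exp(2*t/5)/2 - 45/2.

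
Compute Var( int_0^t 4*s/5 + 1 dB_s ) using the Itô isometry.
Var = t*(16*t^2 + 60*t + 75)/75

The Itô integral of a deterministic integrand f(s) has mean 0 because each increment f(s) * (B_{s+ds} - B_s) has mean 0. By the Itô isometry:
  Var( int_0^t f(s) dB_s ) = E[ (int_0^t f(s) dB_s)^2 ] = int_0^t f(s)^2 ds.
Here f(s) = 4*s/5 + 1, so f(s)^2 = (4*s + 5)^2/25. Integrate:
  int_0^t ((4*s + 5)^2/25) ds = t*(16*t^2 + 60*t + 75)/75.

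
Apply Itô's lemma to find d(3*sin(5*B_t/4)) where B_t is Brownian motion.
d(3*sin(5*B_t/4)) = (-75*sin(5*B_t/4)/32) dt + (15*cos(5*B_t/4)/4) dB_t

Itô's formula for f(B_t) gives d f(B_t) = f'(B_t) dB_t + (1/2) f''(B_t) dt. Compute derivatives of f(x) = 3*sin(5*x/4):
  f'(x)  = 15*cos(5*x/4)/4
  f''(x) = -75*sin(5*x/4)/16
Substitute x = B_t and multiply the f'' term by 1/2:
  drift     = (1/2) * (-75*sin(5*x/4)/16) evaluated at B_t = -75*sin(5*B_t/4)/32
  diffusion = (15*cos(5*x/4)/4) evaluated at B_t = 15*cos(5*B_t/4)/4
Therefore d(3*sin(5*B_t/4)) = (-75*sin(5*B_t/4)/32) dt + (15*cos(5*B_t/4)/4) dB_t.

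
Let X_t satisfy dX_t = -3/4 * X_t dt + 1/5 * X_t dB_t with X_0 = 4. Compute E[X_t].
E[X_t] = 4*exp(-3*t/4)

For GBM dX = mu X dt + sigma X dB with X_0 = x_0, apply Itô to Y = log X: dY = (mu - sigma^2/2) dt + sigma dB, so Y_t = log(x_0) + (mu - sigma^2/2) t + sigma B_t and hence X_t = x_0 * exp((mu - sigma^2/2) t + sigma B_t).
With mu = -3/4, sigma = 1/5, x_0 = 4, this gives:
  X_t = 4 * exp((-77/100) * t + (1/5) * B_t).
Since sigma*B_t ~ Normal(0, sigma^2 t), E[exp(sigma*B_t)] = exp(sigma^2 t / 2); so E[X_t] = x_0 * exp((mu - sigma^2/2) t) * exp(sigma^2 t / 2) = x_0 * exp(mu t) = 4*exp(-3*t/4).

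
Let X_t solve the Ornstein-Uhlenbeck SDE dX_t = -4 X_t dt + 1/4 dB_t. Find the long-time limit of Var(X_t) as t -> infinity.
lim Var(X_t) = 1/128

The OU SDE dX = -theta X dt + sigma dB admits the integrating factor exp(theta t): d(exp(theta t) X_t) = sigma exp(theta t) dB_t. Integrating from 0 to t gives X_t = x_0 * exp(-theta t) + sigma * int_0^t exp(-theta (t-s)) dB_s for any initial x_0. The Itô integral has variance (by the Itô isometry) sigma^2 * int_0^t exp(-2 theta (t - s)) ds = sigma^2 * (1 - exp(-2 theta t)) / (2 theta), independent of x_0.
With theta = 4, sigma = 1/4:
  Var(X_t) = (1/4)^2 * (1 - exp(-2*4 t)) / (2 * 4) = 1/128 - exp(-8*t)/128.
As t -> infinity, exp(-2*4 t) -> 0, so the stationary variance is sigma^2 / (2 theta) = 1/128.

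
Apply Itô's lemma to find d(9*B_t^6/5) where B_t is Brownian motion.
d(9*B_t^6/5) = (27*B_t^4) dt + (54*B_t^5/5) dB_t

Itô's formula for f(B_t) gives d f(B_t) = f'(B_t) dB_t + (1/2) f''(B_t) dt. Compute derivatives of f(x) = 9*x^6/5:
  f'(x)  = 54*x^5/5
  f''(x) = 54*x^4
Substitute x = B_t and multiply the f'' term by 1/2:
  drift     = (1/2) * (54*x^4) evaluated at B_t = 27*B_t^4
  diffusion = (54*x^5/5) evaluated at B_t = 54*B_t^5/5
Therefore d(9*B_t^6/5) = (27*B_t^4) dt + (54*B_t^5/5) dB_t.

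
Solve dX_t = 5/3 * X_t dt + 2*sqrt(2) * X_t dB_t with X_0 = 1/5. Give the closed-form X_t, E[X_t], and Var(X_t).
X_t = 1/5 * exp((-7/3) t + (2*sqrt(2)) B_t); E[X_t] = exp(5*t/3)/5; Var(X_t) = (exp(8*t) - 1)*exp(10*t/3)/25

For GBM dX = mu X dt + sigma X dB with X_0 = x_0, apply Itô to Y = log X: dY = (mu - sigma^2/2) dt + sigma dB, so Y_t = log(x_0) + (mu - sigma^2/2) t + sigma B_t and hence X_t = x_0 * exp((mu - sigma^2/2) t + sigma B_t).
With mu = 5/3, sigma = 2*sqrt(2), x_0 = 1/5, this gives:
  X_t = 1/5 * exp((-7/3) * t + (2*sqrt(2)) * B_t).
Since sigma*B_t ~ Normal(0, sigma^2 t), E[exp(sigma*B_t)] = exp(sigma^2 t / 2); so E[X_t] = x_0 * exp((mu - sigma^2/2) t) * exp(sigma^2 t / 2) = x_0 * exp(mu t) = exp(5*t/3)/5.
Var(X_t) = E[X_t^2] - (E[X_t])^2 = x_0^2 * exp(2 mu t) * (exp(sigma^2 t) - 1) = (exp(8*t) - 1)*exp(10*t/3)/25.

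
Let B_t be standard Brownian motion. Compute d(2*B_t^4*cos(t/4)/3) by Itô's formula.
d(2*B_t^4*cos(t/4)/3) = (B_t^2*(-B_t^2*sin(t/4) + 24*cos(t/4))/6) dt + (8*B_t^3*cos(t/4)/3) dB_t

Itô's formula for f(t, x): d f(t, B_t) = (f_t + (1/2) f_xx) dt + f_x dB_t. Compute partials of f(t, x) = 2*x^4*cos(t/4)/3:
  f_t(t,x)  = -x^4*sin(t/4)/6
  f_x(t,x)  = 8*x^3*cos(t/4)/3
  f_xx(t,x) = 8*x^2*cos(t/4)
Assemble drift = f_t + (1/2) f_xx = x^2*(-x^2*sin(t/4) + 24*cos(t/4))/6 and diffusion = f_x = 8*x^3*cos(t/4)/3. Substituting x = B_t:
  d(2*B_t^4*cos(t/4)/3) = (B_t^2*(-B_t^2*sin(t/4) + 24*cos(t/4))/6) dt + (8*B_t^3*cos(t/4)/3) dB_t.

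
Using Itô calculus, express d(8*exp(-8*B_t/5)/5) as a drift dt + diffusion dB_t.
d(8*exp(-8*B_t/5)/5) = (256*exp(-8*B_t/5)/125) dt + (-64*exp(-8*B_t/5)/25) dB_t

Itô's formula for f(B_t) gives d f(B_t) = f'(B_t) dB_t + (1/2) f''(B_t) dt. Compute derivatives of f(x) = 8*exp(-8*x/5)/5:
  f'(x)  = -64*exp(-8*x/5)/25
  f''(x) = 512*exp(-8*x/5)/125
Substitute x = B_t and multiply the f'' term by 1/2:
  drift     = (1/2) * (512*exp(-8*x/5)/125) evaluated at B_t = 256*exp(-8*B_t/5)/125
  diffusion = (-64*exp(-8*x/5)/25) evaluated at B_t = -64*exp(-8*B_t/5)/25
Therefore d(8*exp(-8*B_t/5)/5) = (256*exp(-8*B_t/5)/125) dt + (-64*exp(-8*B_t/5)/25) dB_t.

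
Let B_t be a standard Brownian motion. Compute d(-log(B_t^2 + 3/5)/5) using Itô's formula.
d(-log(B_t^2 + 3/5)/5) = ((5*B_t^2 - 3)/(5*B_t^2 + 3)^2) dt + (-2*B_t/(5*B_t^2 + 3)) dB_t

Itô's formula for f(B_t) gives d f(B_t) = f'(B_t) dB_t + (1/2) f''(B_t) dt. Compute derivatives of f(x) = -log(x^2 + 3/5)/5:
  f'(x)  = -2*x/(5*x^2 + 3)
  f''(x) = 2*(5*x^2 - 3)/(5*x^2 + 3)^2
Substitute x = B_t and multiply the f'' term by 1/2:
  drift     = (1/2) * (2*(5*x^2 - 3)/(5*x^2 + 3)^2) evaluated at B_t = (5*B_t^2 - 3)/(5*B_t^2 + 3)^2
  diffusion = (-2*x/(5*x^2 + 3)) evaluated at B_t = -2*B_t/(5*B_t^2 + 3)
Therefore d(-log(B_t^2 + 3/5)/5) = ((5*B_t^2 - 3)/(5*B_t^2 + 3)^2) dt + (-2*B_t/(5*B_t^2 + 3)) dB_t.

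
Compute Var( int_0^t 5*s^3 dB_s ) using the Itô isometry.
Var = 25*t^7/7

The Itô integral of a deterministic integrand f(s) has mean 0 because each increment f(s) * (B_{s+ds} - B_s) has mean 0. By the Itô isometry:
  Var( int_0^t f(s) dB_s ) = E[ (int_0^t f(s) dB_s)^2 ] = int_0^t f(s)^2 ds.
Here f(s) = 5*s^3, so f(s)^2 = 25*s^6. Integrate:
  int_0^t (25*s^6) ds = 25*t^7/7.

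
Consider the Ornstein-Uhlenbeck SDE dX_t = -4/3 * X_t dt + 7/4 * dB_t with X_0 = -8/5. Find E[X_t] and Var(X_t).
E[X_t] = -8*exp(-4*t/3)/5; Var(X_t) = 147/128 - 147*exp(-8*t/3)/128

The OU SDE dX = -theta X dt + sigma dB admits the integrating factor exp(theta t): d(exp(theta t) X_t) = sigma exp(theta t) dB_t. Integrating from 0 to t:
  X_t = x_0 * exp(-theta t) + sigma * int_0^t exp(-theta (t-s)) dB_s.
The Itô integral has mean 0 and (by the Itô isometry) variance sigma^2 * int_0^t exp(-2 theta (t - s)) ds = sigma^2 * (1 - exp(-2 theta t)) / (2 theta).
With theta = 4/3, sigma = 7/4, x_0 = -8/5:
  E[X_t] = -8/5 * exp(-4/3 t) = -8*exp(-4*t/3)/5
  Var(X_t) = (7/4)^2 * (1 - exp(-2*4/3 t)) / (2 * 4/3) = 147/128 - 147*exp(-8*t/3)/128.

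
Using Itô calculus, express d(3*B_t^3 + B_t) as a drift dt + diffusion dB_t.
d(3*B_t^3 + B_t) = (9*B_t) dt + (9*B_t^2 + 1) dB_t

Itô's formula for f(B_t) gives d f(B_t) = f'(B_t) dB_t + (1/2) f''(B_t) dt. Compute derivatives of f(x) = 3*x^3 + x:
  f'(x)  = 9*x^2 + 1
  f''(x) = 18*x
Substitute x = B_t and multiply the f'' term by 1/2:
  drift     = (1/2) * (18*x) evaluated at B_t = 9*B_t
  diffusion = (9*x^2 + 1) evaluated at B_t = 9*B_t^2 + 1
Therefore d(3*B_t^3 + B_t) = (9*B_t) dt + (9*B_t^2 + 1) dB_t.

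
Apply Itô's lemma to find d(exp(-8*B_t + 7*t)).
d(exp(-8*B_t + 7*t)) = (39*exp(-8*B_t + 7*t)) dt + (-8*exp(-8*B_t + 7*t)) dB_t

Itô's formula for f(t, x): d f(t, B_t) = (f_t + (1/2) f_xx) dt + f_x dB_t. Compute partials of f(t, x) = exp(7*t - 8*x):
  f_t(t,x)  = 7*exp(7*t - 8*x)
  f_x(t,x)  = -8*exp(7*t - 8*x)
  f_xx(t,x) = 64*exp(7*t - 8*x)
Assemble drift = f_t + (1/2) f_xx = 39*exp(7*t - 8*x) and diffusion = f_x = -8*exp(7*t - 8*x). Substituting x = B_t:
  d(exp(-8*B_t + 7*t)) = (39*exp(-8*B_t + 7*t)) dt + (-8*exp(-8*B_t + 7*t)) dB_t.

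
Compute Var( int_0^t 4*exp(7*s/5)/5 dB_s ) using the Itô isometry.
Var = 8*exp(14*t/5)/35 - 8/35

The Itô integral of a deterministic integrand f(s) has mean 0 because each increment f(s) * (B_{s+ds} - B_s) has mean 0. By the Itô isometry:
  Var( int_0^t f(s) dB_s ) = E[ (int_0^t f(s) dB_s)^2 ] = int_0^t f(s)^2 ds.
Here f(s) = 4*exp(7*s/5)/5, so f(s)^2 = 16*exp(14*s/5)/25. Integrate:
  int_0^t (16*exp(14*s/5)/25) ds = 8*exp(14*t/5)/35 - 8/35.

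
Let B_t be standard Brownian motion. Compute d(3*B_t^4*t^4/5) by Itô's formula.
d(3*B_t^4*t^4/5) = (6*B_t^2*t^3*(2*B_t^2 + 3*t)/5) dt + (12*B_t^3*t^4/5) dB_t

Itô's formula for f(t, x): d f(t, B_t) = (f_t + (1/2) f_xx) dt + f_x dB_t. Compute partials of f(t, x) = 3*t^4*x^4/5:
  f_t(t,x)  = 12*t^3*x^4/5
  f_x(t,x)  = 12*t^4*x^3/5
  f_xx(t,x) = 36*t^4*x^2/5
Assemble drift = f_t + (1/2) f_xx = 6*t^3*x^2*(3*t + 2*x^2)/5 and diffusion = f_x = 12*t^4*x^3/5. Substituting x = B_t:
  d(3*B_t^4*t^4/5) = (6*B_t^2*t^3*(2*B_t^2 + 3*t)/5) dt + (12*B_t^3*t^4/5) dB_t.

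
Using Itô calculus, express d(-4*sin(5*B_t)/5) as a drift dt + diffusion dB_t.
d(-4*sin(5*B_t)/5) = (10*sin(5*B_t)) dt + (-4*cos(5*B_t)) dB_t

Itô's formula for f(B_t) gives d f(B_t) = f'(B_t) dB_t + (1/2) f''(B_t) dt. Compute derivatives of f(x) = -4*sin(5*x)/5:
  f'(x)  = -4*cos(5*x)
  f''(x) = 20*sin(5*x)
Substitute x = B_t and multiply the f'' term by 1/2:
  drift     = (1/2) * (20*sin(5*x)) evaluated at B_t = 10*sin(5*B_t)
  diffusion = (-4*cos(5*x)) evaluated at B_t = -4*cos(5*B_t)
Therefore d(-4*sin(5*B_t)/5) = (10*sin(5*B_t)) dt + (-4*cos(5*B_t)) dB_t.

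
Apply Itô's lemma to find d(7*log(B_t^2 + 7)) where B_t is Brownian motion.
d(7*log(B_t^2 + 7)) = (7*(7 - B_t^2)/(B_t^2 + 7)^2) dt + (14*B_t/(B_t^2 + 7)) dB_t

Itô's formula for f(B_t) gives d f(B_t) = f'(B_t) dB_t + (1/2) f''(B_t) dt. Compute derivatives of f(x) = 7*log(x^2 + 7):
  f'(x)  = 14*x/(x^2 + 7)
  f''(x) = 14*(7 - x^2)/(x^2 + 7)^2
Substitute x = B_t and multiply the f'' term by 1/2:
  drift     = (1/2) * (14*(7 - x^2)/(x^2 + 7)^2) evaluated at B_t = 7*(7 - B_t^2)/(B_t^2 + 7)^2
  diffusion = (14*x/(x^2 + 7)) evaluated at B_t = 14*B_t/(B_t^2 + 7)
Therefore d(7*log(B_t^2 + 7)) = (7*(7 - B_t^2)/(B_t^2 + 7)^2) dt + (14*B_t/(B_t^2 + 7)) dB_t.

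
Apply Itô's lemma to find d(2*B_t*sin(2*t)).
d(2*B_t*sin(2*t)) = (4*B_t*cos(2*t)) dt + (2*sin(2*t)) dB_t

Itô's formula for f(t, x): d f(t, B_t) = (f_t + (1/2) f_xx) dt + f_x dB_t. Compute partials of f(t, x) = 2*x*sin(2*t):
  f_t(t,x)  = 4*x*cos(2*t)
  f_x(t,x)  = 2*sin(2*t)
  f_xx(t,x) = 0
Assemble drift = f_t + (1/2) f_xx = 4*x*cos(2*t) and diffusion = f_x = 2*sin(2*t). Substituting x = B_t:
  d(2*B_t*sin(2*t)) = (4*B_t*cos(2*t)) dt + (2*sin(2*t)) dB_t.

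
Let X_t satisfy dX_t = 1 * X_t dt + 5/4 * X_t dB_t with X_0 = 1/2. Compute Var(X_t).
Var(X_t) = (exp(25*t/16) - 1)*exp(2*t)/4

For GBM dX = mu X dt + sigma X dB with X_0 = x_0, apply Itô to Y = log X: dY = (mu - sigma^2/2) dt + sigma dB, so Y_t = log(x_0) + (mu - sigma^2/2) t + sigma B_t and hence X_t = x_0 * exp((mu - sigma^2/2) t + sigma B_t).
With mu = 1, sigma = 5/4, x_0 = 1/2, this gives:
  X_t = 1/2 * exp((7/32) * t + (5/4) * B_t).
Since sigma*B_t ~ Normal(0, sigma^2 t), E[exp(sigma*B_t)] = exp(sigma^2 t / 2); so E[X_t] = x_0 * exp((mu - sigma^2/2) t) * exp(sigma^2 t / 2) = x_0 * exp(mu t) = exp(t)/2.
Var(X_t) = E[X_t^2] - (E[X_t])^2 = x_0^2 * exp(2 mu t) * (exp(sigma^2 t) - 1) = (exp(25*t/16) - 1)*exp(2*t)/4.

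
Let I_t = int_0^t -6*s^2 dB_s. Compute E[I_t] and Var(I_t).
E[I_t] = 0; Var(I_t) = 36*t^5/5

The Itô integral of a deterministic integrand f(s) has mean 0 because each increment f(s) * (B_{s+ds} - B_s) has mean 0. By the Itô isometry:
  Var( int_0^t f(s) dB_s ) = E[ (int_0^t f(s) dB_s)^2 ] = int_0^t f(s)^2 ds.
Here f(s) = -6*s^2, so f(s)^2 = 36*s^4. Integrate:
  int_0^t (36*s^4) ds = 36*t^5/5.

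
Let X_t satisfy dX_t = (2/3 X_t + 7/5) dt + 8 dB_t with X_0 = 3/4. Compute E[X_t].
E[X_t] = 57*exp(2*t/3)/20 - 21/10

Taking expectations and using E[dB_t] = 0, the mean m(t) = E[X_t] satisfies the ODE m'(t) = a m(t) + b with m(0) = x_0. With a = 2/3, b = 7/5, x_0 = 3/4, the solution is
  m(t) = x_0 * exp(a t) + (b/a) * (exp(a t) - 1)
       = (3/4) * exp((2/3) t) + ((7/5)/(2/3)) * (exp((2/3) t) - 1)
       = 57*exp(2*t/3)/20 - 21/10.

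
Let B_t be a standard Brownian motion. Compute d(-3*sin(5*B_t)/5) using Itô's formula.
d(-3*sin(5*B_t)/5) = (15*sin(5*B_t)/2) dt + (-3*cos(5*B_t)) dB_t

Itô's formula for f(B_t) gives d f(B_t) = f'(B_t) dB_t + (1/2) f''(B_t) dt. Compute derivatives of f(x) = -3*sin(5*x)/5:
  f'(x)  = -3*cos(5*x)
  f''(x) = 15*sin(5*x)
Substitute x = B_t and multiply the f'' term by 1/2:
  drift     = (1/2) * (15*sin(5*x)) evaluated at B_t = 15*sin(5*B_t)/2
  diffusion = (-3*cos(5*x)) evaluated at B_t = -3*cos(5*B_t)
Therefore d(-3*sin(5*B_t)/5) = (15*sin(5*B_t)/2) dt + (-3*cos(5*B_t)) dB_t.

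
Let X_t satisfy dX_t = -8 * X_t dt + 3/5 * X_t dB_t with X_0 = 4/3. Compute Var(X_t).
Var(X_t) = (16*exp(9*t/25) - 16)*exp(-16*t)/9

For GBM dX = mu X dt + sigma X dB with X_0 = x_0, apply Itô to Y = log X: dY = (mu - sigma^2/2) dt + sigma dB, so Y_t = log(x_0) + (mu - sigma^2/2) t + sigma B_t and hence X_t = x_0 * exp((mu - sigma^2/2) t + sigma B_t).
With mu = -8, sigma = 3/5, x_0 = 4/3, this gives:
  X_t = 4/3 * exp((-409/50) * t + (3/5) * B_t).
Since sigma*B_t ~ Normal(0, sigma^2 t), E[exp(sigma*B_t)] = exp(sigma^2 t / 2); so E[X_t] = x_0 * exp((mu - sigma^2/2) t) * exp(sigma^2 t / 2) = x_0 * exp(mu t) = 4*exp(-8*t)/3.
Var(X_t) = E[X_t^2] - (E[X_t])^2 = x_0^2 * exp(2 mu t) * (exp(sigma^2 t) - 1) = (16*exp(9*t/25) - 16)*exp(-16*t)/9.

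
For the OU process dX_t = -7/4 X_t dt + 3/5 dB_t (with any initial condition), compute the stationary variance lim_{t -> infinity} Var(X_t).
lim Var(X_t) = 18/175

The OU SDE dX = -theta X dt + sigma dB admits the integrating factor exp(theta t): d(exp(theta t) X_t) = sigma exp(theta t) dB_t. Integrating from 0 to t gives X_t = x_0 * exp(-theta t) + sigma * int_0^t exp(-theta (t-s)) dB_s for any initial x_0. The Itô integral has variance (by the Itô isometry) sigma^2 * int_0^t exp(-2 theta (t - s)) ds = sigma^2 * (1 - exp(-2 theta t)) / (2 theta), independent of x_0.
With theta = 7/4, sigma = 3/5:
  Var(X_t) = (3/5)^2 * (1 - exp(-2*7/4 t)) / (2 * 7/4) = 18/175 - 18*exp(-7*t/2)/175.
As t -> infinity, exp(-2*7/4 t) -> 0, so the stationary variance is sigma^2 / (2 theta) = 18/175.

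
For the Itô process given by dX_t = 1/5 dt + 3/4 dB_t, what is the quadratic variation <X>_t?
<X>_t = 9*t/16

For an Itô process dX_t = a(t) dt + b(t) dB_t, the quadratic variation is <X>_t = int_0^t b(s)^2 ds (the drift term does not contribute). Here b(s) = 3/4, so
  b(s)^2 = 9/16.
Integrating from 0 to t:
  <X>_t = int_0^t (9/16) ds = 9*t/16.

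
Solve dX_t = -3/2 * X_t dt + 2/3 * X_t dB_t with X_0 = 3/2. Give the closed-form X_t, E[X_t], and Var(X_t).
X_t = 3/2 * exp((-31/18) t + (2/3) B_t); E[X_t] = 3*exp(-3*t/2)/2; Var(X_t) = (9*exp(4*t/9) - 9)*exp(-3*t)/4

For GBM dX = mu X dt + sigma X dB with X_0 = x_0, apply Itô to Y = log X: dY = (mu - sigma^2/2) dt + sigma dB, so Y_t = log(x_0) + (mu - sigma^2/2) t + sigma B_t and hence X_t = x_0 * exp((mu - sigma^2/2) t + sigma B_t).
With mu = -3/2, sigma = 2/3, x_0 = 3/2, this gives:
  X_t = 3/2 * exp((-31/18) * t + (2/3) * B_t).
Since sigma*B_t ~ Normal(0, sigma^2 t), E[exp(sigma*B_t)] = exp(sigma^2 t / 2); so E[X_t] = x_0 * exp((mu - sigma^2/2) t) * exp(sigma^2 t / 2) = x_0 * exp(mu t) = 3*exp(-3*t/2)/2.
Var(X_t) = E[X_t^2] - (E[X_t])^2 = x_0^2 * exp(2 mu t) * (exp(sigma^2 t) - 1) = (9*exp(4*t/9) - 9)*exp(-3*t)/4.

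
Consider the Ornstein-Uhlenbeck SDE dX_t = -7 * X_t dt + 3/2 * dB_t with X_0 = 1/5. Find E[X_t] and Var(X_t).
E[X_t] = exp(-7*t)/5; Var(X_t) = 9/56 - 9*exp(-14*t)/56

The OU SDE dX = -theta X dt + sigma dB admits the integrating factor exp(theta t): d(exp(theta t) X_t) = sigma exp(theta t) dB_t. Integrating from 0 to t:
  X_t = x_0 * exp(-theta t) + sigma * int_0^t exp(-theta (t-s)) dB_s.
The Itô integral has mean 0 and (by the Itô isometry) variance sigma^2 * int_0^t exp(-2 theta (t - s)) ds = sigma^2 * (1 - exp(-2 theta t)) / (2 theta).
With theta = 7, sigma = 3/2, x_0 = 1/5:
  E[X_t] = 1/5 * exp(-7 t) = exp(-7*t)/5
  Var(X_t) = (3/2)^2 * (1 - exp(-2*7 t)) / (2 * 7) = 9/56 - 9*exp(-14*t)/56.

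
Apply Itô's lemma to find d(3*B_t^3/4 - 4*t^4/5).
d(3*B_t^3/4 - 4*t^4/5) = (9*B_t/4 - 16*t^3/5) dt + (9*B_t^2/4) dB_t

Itô's formula for f(t, x): d f(t, B_t) = (f_t + (1/2) f_xx) dt + f_x dB_t. Compute partials of f(t, x) = -4*t^4/5 + 3*x^3/4:
  f_t(t,x)  = -16*t^3/5
  f_x(t,x)  = 9*x^2/4
  f_xx(t,x) = 9*x/2
Assemble drift = f_t + (1/2) f_xx = -16*t^3/5 + 9*x/4 and diffusion = f_x = 9*x^2/4. Substituting x = B_t:
  d(3*B_t^3/4 - 4*t^4/5) = (9*B_t/4 - 16*t^3/5) dt + (9*B_t^2/4) dB_t.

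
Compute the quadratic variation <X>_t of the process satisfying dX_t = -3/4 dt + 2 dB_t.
<X>_t = 4*t

For an Itô process dX_t = a(t) dt + b(t) dB_t, the quadratic variation is <X>_t = int_0^t b(s)^2 ds (the drift term does not contribute). Here b(s) = 2, so
  b(s)^2 = 4.
Integrating from 0 to t:
  <X>_t = int_0^t (4) ds = 4*t.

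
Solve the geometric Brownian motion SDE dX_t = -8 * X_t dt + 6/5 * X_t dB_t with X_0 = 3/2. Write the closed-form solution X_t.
X_t = 3/2 * exp((-218/25) * t + (6/5) * B_t)

For GBM dX = mu X dt + sigma X dB with X_0 = x_0, apply Itô to Y = log X: dY = (mu - sigma^2/2) dt + sigma dB, so Y_t = log(x_0) + (mu - sigma^2/2) t + sigma B_t and hence X_t = x_0 * exp((mu - sigma^2/2) t + sigma B_t).
With mu = -8, sigma = 6/5, x_0 = 3/2, this gives:
  X_t = 3/2 * exp((-218/25) * t + (6/5) * B_t).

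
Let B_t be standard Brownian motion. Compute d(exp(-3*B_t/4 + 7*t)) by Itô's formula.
d(exp(-3*B_t/4 + 7*t)) = (233*exp(-3*B_t/4 + 7*t)/32) dt + (-3*exp(-3*B_t/4 + 7*t)/4) dB_t

Itô's formula for f(t, x): d f(t, B_t) = (f_t + (1/2) f_xx) dt + f_x dB_t. Compute partials of f(t, x) = exp(7*t - 3*x/4):
  f_t(t,x)  = 7*exp(7*t - 3*x/4)
  f_x(t,x)  = -3*exp(7*t - 3*x/4)/4
  f_xx(t,x) = 9*exp(7*t - 3*x/4)/16
Assemble drift = f_t + (1/2) f_xx = 233*exp(7*t - 3*x/4)/32 and diffusion = f_x = -3*exp(7*t - 3*x/4)/4. Substituting x = B_t:
  d(exp(-3*B_t/4 + 7*t)) = (233*exp(-3*B_t/4 + 7*t)/32) dt + (-3*exp(-3*B_t/4 + 7*t)/4) dB_t.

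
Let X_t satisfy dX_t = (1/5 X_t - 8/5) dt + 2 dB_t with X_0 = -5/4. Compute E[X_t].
E[X_t] = 8 - 37*exp(t/5)/4

Taking expectations and using E[dB_t] = 0, the mean m(t) = E[X_t] satisfies the ODE m'(t) = a m(t) + b with m(0) = x_0. With a = 1/5, b = -8/5, x_0 = -5/4, the solution is
  m(t) = x_0 * exp(a t) + (b/a) * (exp(a t) - 1)
       = (-5/4) * exp((1/5) t) + ((-8/5)/(1/5)) * (exp((1/5) t) - 1)
       = 8 - 37*exp(t/5)/4.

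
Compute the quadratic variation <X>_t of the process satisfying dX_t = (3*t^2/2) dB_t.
<X>_t = 9*t^5/20

For an Itô process dX_t = a(t) dt + b(t) dB_t, the quadratic variation is <X>_t = int_0^t b(s)^2 ds (the drift term does not contribute). Here b(s) = 3*s^2/2, so
  b(s)^2 = 9*s^4/4.
Integrating from 0 to t:
  <X>_t = int_0^t (9*s^4/4) ds = 9*t^5/20.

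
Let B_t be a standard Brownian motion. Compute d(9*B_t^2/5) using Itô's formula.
d(9*B_t^2/5) = (9/5) dt + (18*B_t/5) dB_t

Itô's formula for f(B_t) gives d f(B_t) = f'(B_t) dB_t + (1/2) f''(B_t) dt. Compute derivatives of f(x) = 9*x^2/5:
  f'(x)  = 18*x/5
  f''(x) = 18/5
Substitute x = B_t and multiply the f'' term by 1/2:
  drift     = (1/2) * (18/5) evaluated at B_t = 9/5
  diffusion = (18*x/5) evaluated at B_t = 18*B_t/5
Therefore d(9*B_t^2/5) = (9/5) dt + (18*B_t/5) dB_t.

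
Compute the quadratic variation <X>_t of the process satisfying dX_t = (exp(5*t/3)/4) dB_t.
<X>_t = 3*exp(10*t/3)/160 - 3/160

For an Itô process dX_t = a(t) dt + b(t) dB_t, the quadratic variation is <X>_t = int_0^t b(s)^2 ds (the drift term does not contribute). Here b(s) = exp(5*s/3)/4, so
  b(s)^2 = exp(10*s/3)/16.
Integrating from 0 to t:
  <X>_t = int_0^t (exp(10*s/3)/16) ds = 3*exp(10*t/3)/160 - 3/160.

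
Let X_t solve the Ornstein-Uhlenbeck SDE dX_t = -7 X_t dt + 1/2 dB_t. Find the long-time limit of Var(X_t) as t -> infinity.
lim Var(X_t) = 1/56

The OU SDE dX = -theta X dt + sigma dB admits the integrating factor exp(theta t): d(exp(theta t) X_t) = sigma exp(theta t) dB_t. Integrating from 0 to t gives X_t = x_0 * exp(-theta t) + sigma * int_0^t exp(-theta (t-s)) dB_s for any initial x_0. The Itô integral has variance (by the Itô isometry) sigma^2 * int_0^t exp(-2 theta (t - s)) ds = sigma^2 * (1 - exp(-2 theta t)) / (2 theta), independent of x_0.
With theta = 7, sigma = 1/2:
  Var(X_t) = (1/2)^2 * (1 - exp(-2*7 t)) / (2 * 7) = 1/56 - exp(-14*t)/56.
As t -> infinity, exp(-2*7 t) -> 0, so the stationary variance is sigma^2 / (2 theta) = 1/56.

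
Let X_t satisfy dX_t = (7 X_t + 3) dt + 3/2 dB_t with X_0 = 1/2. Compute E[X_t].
E[X_t] = 13*exp(7*t)/14 - 3/7

Taking expectations and using E[dB_t] = 0, the mean m(t) = E[X_t] satisfies the ODE m'(t) = a m(t) + b with m(0) = x_0. With a = 7, b = 3, x_0 = 1/2, the solution is
  m(t) = x_0 * exp(a t) + (b/a) * (exp(a t) - 1)
       = (1/2) * exp(7 t) + (3/7) * (exp(7 t) - 1)
       = 13*exp(7*t)/14 - 3/7.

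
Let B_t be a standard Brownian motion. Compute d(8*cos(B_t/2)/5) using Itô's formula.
d(8*cos(B_t/2)/5) = (-cos(B_t/2)/5) dt + (-4*sin(B_t/2)/5) dB_t

Itô's formula for f(B_t) gives d f(B_t) = f'(B_t) dB_t + (1/2) f''(B_t) dt. Compute derivatives of f(x) = 8*cos(x/2)/5:
  f'(x)  = -4*sin(x/2)/5
  f''(x) = -2*cos(x/2)/5
Substitute x = B_t and multiply the f'' term by 1/2:
  drift     = (1/2) * (-2*cos(x/2)/5) evaluated at B_t = -cos(B_t/2)/5
  diffusion = (-4*sin(x/2)/5) evaluated at B_t = -4*sin(B_t/2)/5
Therefore d(8*cos(B_t/2)/5) = (-cos(B_t/2)/5) dt + (-4*sin(B_t/2)/5) dB_t.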